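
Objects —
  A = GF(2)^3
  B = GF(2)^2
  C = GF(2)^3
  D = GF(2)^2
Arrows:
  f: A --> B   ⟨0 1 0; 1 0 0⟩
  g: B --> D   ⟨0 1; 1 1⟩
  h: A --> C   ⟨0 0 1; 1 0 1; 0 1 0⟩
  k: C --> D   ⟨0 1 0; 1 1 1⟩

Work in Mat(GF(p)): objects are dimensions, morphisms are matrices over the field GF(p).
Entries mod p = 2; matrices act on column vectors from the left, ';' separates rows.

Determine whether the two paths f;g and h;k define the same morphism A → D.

Path 1 = f;g:
  e0=⟨1,0,0⟩ f-->⟨0,1⟩ g-->⟨1,1⟩
  e1=⟨0,1,0⟩ f-->⟨1,0⟩ g-->⟨0,1⟩
  e2=⟨0,0,1⟩ f-->⟨0,0⟩ g-->⟨0,0⟩
  ⟦path⟧₁ = ⟨1 0 0; 1 1 0⟩
Path 2 = h;k:
  e0=⟨1,0,0⟩ h-->⟨0,1,0⟩ k-->⟨1,1⟩
  e1=⟨0,1,0⟩ h-->⟨0,0,1⟩ k-->⟨0,1⟩
  e2=⟨0,0,1⟩ h-->⟨1,1,0⟩ k-->⟨1,0⟩
  ⟦path⟧₂ = ⟨1 0 1; 1 1 0⟩
Equal? NO — does not commute

Answer: DOES NOT COMMUTE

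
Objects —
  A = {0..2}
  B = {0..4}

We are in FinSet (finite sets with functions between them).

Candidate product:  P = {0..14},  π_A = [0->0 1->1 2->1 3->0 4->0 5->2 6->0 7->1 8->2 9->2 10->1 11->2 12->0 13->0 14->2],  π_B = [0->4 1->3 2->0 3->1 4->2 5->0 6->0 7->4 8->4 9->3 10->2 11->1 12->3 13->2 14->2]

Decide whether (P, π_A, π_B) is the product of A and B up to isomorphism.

Answer: NOT A VALID PRODUCT — duplicate pair at indices 4,13

Derivation:
|A|·|B| = 3·5 = 15;  |P| = 15
Check the pairing map k ↦ (π_A(k), π_B(k)):
  0 -> (0,4)
  1 -> (1,3)
  2 -> (1,0)
  3 -> (0,1)
  4 -> (0,2)
  5 -> (2,0)
  6 -> (0,0)
  7 -> (1,4)
  8 -> (2,4)
  9 -> (2,3)
  10 -> (1,2)
  11 -> (2,1)
  12 -> (0,3)
  13 -> (0,2)  ✗ repeats pair of k=4
  14 -> (2,2)
distinct pairs in image: 14 / 15 needed
  → (0,2) hit at k=4 and k=13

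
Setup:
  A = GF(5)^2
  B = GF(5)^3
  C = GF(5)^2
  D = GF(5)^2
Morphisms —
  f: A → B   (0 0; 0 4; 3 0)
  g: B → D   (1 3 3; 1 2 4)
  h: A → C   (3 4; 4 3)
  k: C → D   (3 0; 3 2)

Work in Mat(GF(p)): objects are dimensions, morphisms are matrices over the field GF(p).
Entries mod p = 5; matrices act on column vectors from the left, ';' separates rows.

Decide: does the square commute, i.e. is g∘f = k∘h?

1) trace f;g:
  e0=(1,0) f→(0,0,3) g→(4,2)
  e1=(0,1) f→(0,4,0) g→(2,3)
  result₁ = (4 2; 2 3)
2) trace h;k:
  e0=(1,0) h→(3,4) k→(4,2)
  e1=(0,1) h→(4,3) k→(2,3)
  result₂ = (4 2; 2 3)
Equal? equal; square commutes

Answer: COMMUTES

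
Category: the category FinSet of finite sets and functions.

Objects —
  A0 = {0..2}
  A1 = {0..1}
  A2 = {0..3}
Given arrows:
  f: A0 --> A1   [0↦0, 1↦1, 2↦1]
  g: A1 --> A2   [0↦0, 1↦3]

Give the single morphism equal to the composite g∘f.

Answer: [0↦0, 1↦3, 2↦3]

Derivation:
  0 f-->0 g-->0
  1 f-->1 g-->3
  2 f-->1 g-->3
result: [0↦0, 1↦3, 2↦3]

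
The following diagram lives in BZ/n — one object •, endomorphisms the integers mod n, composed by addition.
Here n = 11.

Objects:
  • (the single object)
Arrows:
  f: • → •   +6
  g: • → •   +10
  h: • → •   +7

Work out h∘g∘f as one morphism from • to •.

Answer: +1

Trace:
  0 +6≡6 +10≡5 +7≡1  (mod 11)
composite: +1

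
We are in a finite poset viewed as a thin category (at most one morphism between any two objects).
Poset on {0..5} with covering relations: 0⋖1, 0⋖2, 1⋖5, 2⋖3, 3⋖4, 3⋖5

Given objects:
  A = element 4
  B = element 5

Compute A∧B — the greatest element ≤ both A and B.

Common predecessors of 4,5: {0,2,3}
  0 ≤ 3
  2 ≤ 3
  3 ≤ 3
glb = 3

Answer: A∧B = 3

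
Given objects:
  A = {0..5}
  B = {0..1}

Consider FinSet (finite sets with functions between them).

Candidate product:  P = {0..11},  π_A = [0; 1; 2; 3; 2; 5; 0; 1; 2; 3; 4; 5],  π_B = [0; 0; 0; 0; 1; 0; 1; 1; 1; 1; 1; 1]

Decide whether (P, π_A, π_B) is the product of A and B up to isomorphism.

Answer: NOT A VALID PRODUCT — duplicate pair at indices 8,4

Trace:
|A|·|B| = 6·2 = 12;  |P| = 12
Check the pairing map k ↦ (π_A(k), π_B(k)):
  0 -> (0,0)
  1 -> (1,0)
  2 -> (2,0)
  3 -> (3,0)
  4 -> (2,1)
  5 -> (5,0)
  6 -> (0,1)
  7 -> (1,1)
  8 -> (2,1)  ✗ repeats pair of k=4
  9 -> (3,1)
  10 -> (4,1)
  11 -> (5,1)
distinct pairs in image: 11 / 12 needed
  → (2,1) hit at k=4 and k=8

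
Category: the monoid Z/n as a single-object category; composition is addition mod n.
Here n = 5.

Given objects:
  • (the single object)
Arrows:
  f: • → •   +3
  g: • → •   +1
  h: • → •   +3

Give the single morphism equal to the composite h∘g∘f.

  0 +3≡3 +1≡4 +3≡2  (mod 5)
result: +2

Answer: +2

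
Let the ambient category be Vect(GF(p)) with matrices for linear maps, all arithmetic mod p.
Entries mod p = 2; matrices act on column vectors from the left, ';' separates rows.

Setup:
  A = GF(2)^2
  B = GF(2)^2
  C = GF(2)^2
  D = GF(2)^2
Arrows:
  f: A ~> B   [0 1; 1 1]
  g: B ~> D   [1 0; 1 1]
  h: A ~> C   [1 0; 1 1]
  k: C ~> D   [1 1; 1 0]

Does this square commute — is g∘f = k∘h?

Along f;g (path 1):
  e0=[1,0] f~>[0,1] g~>[0,1]
  e1=[0,1] f~>[1,1] g~>[1,0]
  result₁ = [0 1; 1 0]
Along h;k (path 2):
  e0=[1,0] h~>[1,1] k~>[0,1]
  e1=[0,1] h~>[0,1] k~>[1,0]
  result₂ = [0 1; 1 0]
Equal? equal; square commutes

Answer: COMMUTES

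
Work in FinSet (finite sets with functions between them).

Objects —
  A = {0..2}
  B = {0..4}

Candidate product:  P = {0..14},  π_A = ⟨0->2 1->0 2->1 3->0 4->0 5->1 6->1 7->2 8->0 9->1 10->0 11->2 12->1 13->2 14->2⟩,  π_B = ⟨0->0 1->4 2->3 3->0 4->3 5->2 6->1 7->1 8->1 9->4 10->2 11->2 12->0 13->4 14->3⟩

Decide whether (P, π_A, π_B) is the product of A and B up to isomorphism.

|A|·|B| = 3·5 = 15;  |P| = 15
Check the pairing map k ↦ (π_A(k), π_B(k)):
  0 -> (2,0)
  1 -> (0,4)
  2 -> (1,3)
  3 -> (0,0)
  4 -> (0,3)
  5 -> (1,2)
  6 -> (1,1)
  7 -> (2,1)
  8 -> (0,1)
  9 -> (1,4)
  10 -> (0,2)
  11 -> (2,2)
  12 -> (1,0)
  13 -> (2,4)
  14 -> (2,3)
distinct pairs in image: 15 / 15 needed
  → bijection onto A×B; projections well-typed.

Answer: VALID PRODUCT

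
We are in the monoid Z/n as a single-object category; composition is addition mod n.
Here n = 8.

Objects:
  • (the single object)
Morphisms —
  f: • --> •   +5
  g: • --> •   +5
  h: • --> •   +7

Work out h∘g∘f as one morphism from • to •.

Answer: +1

Work:
  0 +5≡5 +5≡2 +7≡1  (mod 8)
⟦path⟧: +1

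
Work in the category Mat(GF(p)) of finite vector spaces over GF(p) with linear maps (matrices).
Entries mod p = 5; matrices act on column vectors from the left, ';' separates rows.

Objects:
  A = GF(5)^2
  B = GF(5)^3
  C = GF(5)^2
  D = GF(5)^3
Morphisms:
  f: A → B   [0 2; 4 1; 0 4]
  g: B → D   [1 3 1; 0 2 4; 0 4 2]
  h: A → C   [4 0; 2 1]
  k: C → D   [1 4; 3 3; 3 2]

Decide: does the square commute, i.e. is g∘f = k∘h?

Path 1 = f;g:
  e0=[1,0] f→[0,4,0] g→[2,3,1]
  e1=[0,1] f→[2,1,4] g→[4,3,2]
  composite₁ = [2 4; 3 3; 1 2]
Path 2 = h;k:
  e0=[1,0] h→[4,2] k→[2,3,1]
  e1=[0,1] h→[0,1] k→[4,3,2]
  composite₂ = [2 4; 3 3; 1 2]
Equal? equal; square commutes

Answer: COMMUTES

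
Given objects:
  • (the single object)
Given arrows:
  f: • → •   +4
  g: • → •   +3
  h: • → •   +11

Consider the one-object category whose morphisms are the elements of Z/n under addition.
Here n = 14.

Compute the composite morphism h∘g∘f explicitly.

  0 +4≡4 +3≡7 +11≡4  (mod 14)
result: +4

Answer: +4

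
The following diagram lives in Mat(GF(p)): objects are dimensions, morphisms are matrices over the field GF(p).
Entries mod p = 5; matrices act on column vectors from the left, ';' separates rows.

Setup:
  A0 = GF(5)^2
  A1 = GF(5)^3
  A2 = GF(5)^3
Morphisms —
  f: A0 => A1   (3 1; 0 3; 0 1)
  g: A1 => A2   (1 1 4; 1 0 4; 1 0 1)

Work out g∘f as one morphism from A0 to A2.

  e0=(1,0) f=>(3,0,0) g=>(3,3,3)
  e1=(0,1) f=>(1,3,1) g=>(3,0,2)
result: (3 3; 3 0; 3 2)

Answer: (3 3; 3 0; 3 2)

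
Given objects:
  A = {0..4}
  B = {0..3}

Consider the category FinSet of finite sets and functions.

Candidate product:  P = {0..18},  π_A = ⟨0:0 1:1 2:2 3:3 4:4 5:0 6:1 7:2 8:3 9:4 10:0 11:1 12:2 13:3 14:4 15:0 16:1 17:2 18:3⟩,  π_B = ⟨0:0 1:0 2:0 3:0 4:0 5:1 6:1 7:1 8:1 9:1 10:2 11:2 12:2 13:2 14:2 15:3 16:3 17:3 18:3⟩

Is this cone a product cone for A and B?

|A|·|B| = 5·4 = 20;  |P| = 19
  → cardinalities differ; no bijection possible.

Answer: NOT A VALID PRODUCT — |P|=19 ≠ |A|·|B|=20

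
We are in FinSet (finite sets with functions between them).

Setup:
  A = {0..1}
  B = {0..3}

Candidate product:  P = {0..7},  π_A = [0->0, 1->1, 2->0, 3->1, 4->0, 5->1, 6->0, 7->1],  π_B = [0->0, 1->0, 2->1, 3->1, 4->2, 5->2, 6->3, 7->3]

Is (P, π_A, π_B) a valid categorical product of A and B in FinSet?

Answer: VALID PRODUCT

Work:
|A|·|B| = 2·4 = 8;  |P| = 8
Check the pairing map k ↦ (π_A(k), π_B(k)):
  0 -> (0,0)
  1 -> (1,0)
  2 -> (0,1)
  3 -> (1,1)
  4 -> (0,2)
  5 -> (1,2)
  6 -> (0,3)
  7 -> (1,3)
distinct pairs in image: 8 / 8 needed
  → bijection onto A×B; projections well-typed.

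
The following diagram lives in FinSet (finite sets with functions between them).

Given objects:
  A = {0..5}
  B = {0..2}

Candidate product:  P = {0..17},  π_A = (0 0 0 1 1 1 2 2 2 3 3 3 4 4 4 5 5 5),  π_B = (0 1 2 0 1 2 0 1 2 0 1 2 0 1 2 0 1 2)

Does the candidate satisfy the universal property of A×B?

|A|·|B| = 6·3 = 18;  |P| = 18
Check the pairing map k ↦ (π_A(k), π_B(k)):
  0 : (0,0)
  1 : (0,1)
  2 : (0,2)
  3 : (1,0)
  4 : (1,1)
  5 : (1,2)
  6 : (2,0)
  7 : (2,1)
  8 : (2,2)
  9 : (3,0)
  10 : (3,1)
  11 : (3,2)
  12 : (4,0)
  13 : (4,1)
  14 : (4,2)
  15 : (5,0)
  16 : (5,1)
  17 : (5,2)
distinct pairs in image: 18 / 18 needed
  → bijection onto A×B; projections well-typed.

Answer: VALID PRODUCT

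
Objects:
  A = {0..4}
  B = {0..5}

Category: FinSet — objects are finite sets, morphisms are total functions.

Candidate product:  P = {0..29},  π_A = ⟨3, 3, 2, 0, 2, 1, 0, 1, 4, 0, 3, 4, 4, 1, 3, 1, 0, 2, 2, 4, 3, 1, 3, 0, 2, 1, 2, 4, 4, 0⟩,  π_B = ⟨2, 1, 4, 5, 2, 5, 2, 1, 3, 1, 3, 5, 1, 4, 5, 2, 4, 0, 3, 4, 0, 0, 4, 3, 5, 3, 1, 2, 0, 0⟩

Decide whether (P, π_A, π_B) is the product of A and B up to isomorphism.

|A|·|B| = 5·6 = 30;  |P| = 30
Check the pairing map k ↦ (π_A(k), π_B(k)):
  0 ↦ (3,2)
  1 ↦ (3,1)
  2 ↦ (2,4)
  3 ↦ (0,5)
  4 ↦ (2,2)
  5 ↦ (1,5)
  6 ↦ (0,2)
  7 ↦ (1,1)
  8 ↦ (4,3)
  9 ↦ (0,1)
  10 ↦ (3,3)
  11 ↦ (4,5)
  12 ↦ (4,1)
  13 ↦ (1,4)
  14 ↦ (3,5)
  15 ↦ (1,2)
  16 ↦ (0,4)
  17 ↦ (2,0)
  18 ↦ (2,3)
  19 ↦ (4,4)
  20 ↦ (3,0)
  21 ↦ (1,0)
  22 ↦ (3,4)
  23 ↦ (0,3)
  24 ↦ (2,5)
  25 ↦ (1,3)
  26 ↦ (2,1)
  27 ↦ (4,2)
  28 ↦ (4,0)
  29 ↦ (0,0)
distinct pairs in image: 30 / 30 needed
  → bijection onto A×B; projections well-typed.

Answer: VALID PRODUCT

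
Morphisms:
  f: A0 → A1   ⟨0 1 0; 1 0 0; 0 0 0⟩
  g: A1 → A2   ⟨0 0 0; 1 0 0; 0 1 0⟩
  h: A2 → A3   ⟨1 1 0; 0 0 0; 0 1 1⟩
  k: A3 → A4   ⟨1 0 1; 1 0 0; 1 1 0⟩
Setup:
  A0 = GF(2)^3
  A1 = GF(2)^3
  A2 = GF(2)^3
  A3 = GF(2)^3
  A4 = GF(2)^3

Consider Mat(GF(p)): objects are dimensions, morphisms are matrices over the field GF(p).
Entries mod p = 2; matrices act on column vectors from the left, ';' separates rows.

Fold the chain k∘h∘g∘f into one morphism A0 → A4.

Answer: ⟨1 0 0; 0 1 0; 0 1 0⟩

Trace:
  e0=[1,0,0] f→[0,1,0] g→[0,0,1] h→[0,0,1] k→[1,0,0]
  e1=[0,1,0] f→[1,0,0] g→[0,1,0] h→[1,0,1] k→[0,1,1]
  e2=[0,0,1] f→[0,0,0] g→[0,0,0] h→[0,0,0] k→[0,0,0]
⟦path⟧: ⟨1 0 0; 0 1 0; 0 1 0⟩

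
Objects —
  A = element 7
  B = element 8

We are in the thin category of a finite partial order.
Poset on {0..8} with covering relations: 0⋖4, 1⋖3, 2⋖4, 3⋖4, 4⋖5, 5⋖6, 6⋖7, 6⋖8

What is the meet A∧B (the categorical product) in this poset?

Lower bounds of A=7 and B=8: {0,1,2,3,4,5,6}
  0 ⊑ 6
  1 ⊑ 6
  2 ⊑ 6
  3 ⊑ 6
  4 ⊑ 6
  5 ⊑ 6
  6 ⊑ 6
glb = 6

Answer: A∧B = 6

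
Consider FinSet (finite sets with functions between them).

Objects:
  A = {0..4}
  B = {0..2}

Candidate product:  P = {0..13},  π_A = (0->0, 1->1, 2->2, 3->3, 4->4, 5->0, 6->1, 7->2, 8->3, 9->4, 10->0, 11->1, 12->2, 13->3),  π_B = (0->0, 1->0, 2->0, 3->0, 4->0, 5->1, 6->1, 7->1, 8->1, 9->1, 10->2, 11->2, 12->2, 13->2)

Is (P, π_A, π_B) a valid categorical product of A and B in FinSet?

Answer: NOT A VALID PRODUCT — |P|=14 ≠ |A|·|B|=15

Trace:
|A|·|B| = 5·3 = 15;  |P| = 14
  → cardinalities differ; no bijection possible.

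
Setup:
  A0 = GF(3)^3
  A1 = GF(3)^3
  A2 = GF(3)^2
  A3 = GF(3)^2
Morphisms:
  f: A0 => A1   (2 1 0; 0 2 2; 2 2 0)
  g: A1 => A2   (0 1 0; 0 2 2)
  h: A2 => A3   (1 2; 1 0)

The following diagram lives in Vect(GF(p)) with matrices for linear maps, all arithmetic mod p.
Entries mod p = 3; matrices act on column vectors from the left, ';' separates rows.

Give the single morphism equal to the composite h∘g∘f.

Answer: (2 0 1; 0 2 2)

Derivation:
  e0=[1,0,0] f=>[2,0,2] g=>[0,1] h=>[2,0]
  e1=[0,1,0] f=>[1,2,2] g=>[2,2] h=>[0,2]
  e2=[0,0,1] f=>[0,2,0] g=>[2,1] h=>[1,2]
composite: (2 0 1; 0 2 2)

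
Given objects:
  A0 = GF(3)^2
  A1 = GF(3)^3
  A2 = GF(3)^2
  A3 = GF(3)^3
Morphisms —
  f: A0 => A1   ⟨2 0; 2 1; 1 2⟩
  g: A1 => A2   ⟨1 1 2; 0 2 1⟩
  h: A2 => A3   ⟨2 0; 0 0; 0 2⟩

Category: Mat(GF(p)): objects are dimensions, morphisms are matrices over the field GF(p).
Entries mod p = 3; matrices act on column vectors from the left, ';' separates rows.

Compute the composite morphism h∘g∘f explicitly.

  e0=[1,0] f=>[2,2,1] g=>[0,2] h=>[0,0,1]
  e1=[0,1] f=>[0,1,2] g=>[2,1] h=>[1,0,2]
result: ⟨0 1; 0 0; 1 2⟩

Answer: ⟨0 1; 0 0; 1 2⟩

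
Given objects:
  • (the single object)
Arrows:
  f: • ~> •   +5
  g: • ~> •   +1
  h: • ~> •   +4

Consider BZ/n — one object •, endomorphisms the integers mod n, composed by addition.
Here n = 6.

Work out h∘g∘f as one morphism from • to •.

  0 +5≡5 +1≡0 +4≡4  (mod 6)
composite: +4

Answer: +4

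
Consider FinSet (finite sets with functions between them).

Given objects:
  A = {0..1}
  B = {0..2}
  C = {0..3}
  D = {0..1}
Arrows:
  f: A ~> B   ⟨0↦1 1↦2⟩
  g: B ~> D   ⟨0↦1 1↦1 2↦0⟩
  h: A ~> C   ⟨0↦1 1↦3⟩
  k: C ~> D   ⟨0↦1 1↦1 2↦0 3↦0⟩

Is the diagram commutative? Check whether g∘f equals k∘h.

Path 1 = f;g:
  0 f~>1 g~>1
  1 f~>2 g~>0
  ⟦path⟧₁ = ⟨0↦1 1↦0⟩
Path 2 = h;k:
  0 h~>1 k~>1
  1 h~>3 k~>0
  ⟦path⟧₂ = ⟨0↦1 1↦0⟩
Equal? YES — commutes

Answer: COMMUTES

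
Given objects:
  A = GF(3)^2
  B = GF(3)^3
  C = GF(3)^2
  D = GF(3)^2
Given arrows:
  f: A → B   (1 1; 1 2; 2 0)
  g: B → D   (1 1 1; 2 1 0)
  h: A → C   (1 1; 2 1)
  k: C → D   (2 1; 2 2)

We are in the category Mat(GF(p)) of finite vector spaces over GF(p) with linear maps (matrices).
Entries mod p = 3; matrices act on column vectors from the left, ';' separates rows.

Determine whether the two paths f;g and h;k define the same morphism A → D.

1) trace f;g:
  e0=(1,0) f→(1,1,2) g→(1,0)
  e1=(0,1) f→(1,2,0) g→(0,1)
  composite₁ = (1 0; 0 1)
2) trace h;k:
  e0=(1,0) h→(1,2) k→(1,0)
  e1=(0,1) h→(1,1) k→(0,1)
  composite₂ = (1 0; 0 1)
Equal? YES — commutes

Answer: COMMUTES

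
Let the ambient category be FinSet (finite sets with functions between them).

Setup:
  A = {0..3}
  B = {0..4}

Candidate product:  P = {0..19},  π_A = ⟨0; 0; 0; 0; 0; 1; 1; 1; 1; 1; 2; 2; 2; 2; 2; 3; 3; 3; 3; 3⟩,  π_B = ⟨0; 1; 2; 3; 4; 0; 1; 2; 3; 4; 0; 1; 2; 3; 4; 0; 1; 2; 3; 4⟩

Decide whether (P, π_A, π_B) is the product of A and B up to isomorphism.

Answer: VALID PRODUCT

Derivation:
|A|·|B| = 4·5 = 20;  |P| = 20
Check the pairing map k ↦ (π_A(k), π_B(k)):
  0 -> (0,0)
  1 -> (0,1)
  2 -> (0,2)
  3 -> (0,3)
  4 -> (0,4)
  5 -> (1,0)
  6 -> (1,1)
  7 -> (1,2)
  8 -> (1,3)
  9 -> (1,4)
  10 -> (2,0)
  11 -> (2,1)
  12 -> (2,2)
  13 -> (2,3)
  14 -> (2,4)
  15 -> (3,0)
  16 -> (3,1)
  17 -> (3,2)
  18 -> (3,3)
  19 -> (3,4)
distinct pairs in image: 20 / 20 needed
  → bijection onto A×B; projections well-typed.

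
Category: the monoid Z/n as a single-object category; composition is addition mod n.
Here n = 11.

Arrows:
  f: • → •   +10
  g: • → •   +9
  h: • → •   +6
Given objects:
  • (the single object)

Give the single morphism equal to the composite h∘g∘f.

Answer: +3

Trace:
  0 +10≡10 +9≡8 +6≡3  (mod 11)
result: +3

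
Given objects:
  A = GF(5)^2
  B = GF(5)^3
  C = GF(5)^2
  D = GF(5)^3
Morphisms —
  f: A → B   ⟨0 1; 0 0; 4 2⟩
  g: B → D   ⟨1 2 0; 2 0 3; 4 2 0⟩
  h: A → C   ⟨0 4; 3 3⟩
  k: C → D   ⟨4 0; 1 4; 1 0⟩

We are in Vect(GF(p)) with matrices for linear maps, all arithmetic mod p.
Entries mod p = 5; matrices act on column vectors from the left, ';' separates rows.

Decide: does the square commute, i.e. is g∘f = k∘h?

Answer: DOES NOT COMMUTE

Derivation:
Along f;g (path 1):
  e0=[1,0] f→[0,0,4] g→[0,2,0]
  e1=[0,1] f→[1,0,2] g→[1,3,4]
  result₁ = ⟨0 1; 2 3; 0 4⟩
Along h;k (path 2):
  e0=[1,0] h→[0,3] k→[0,2,0]
  e1=[0,1] h→[4,3] k→[1,1,4]
  result₂ = ⟨0 1; 2 1; 0 4⟩
Equal? NO — does not commute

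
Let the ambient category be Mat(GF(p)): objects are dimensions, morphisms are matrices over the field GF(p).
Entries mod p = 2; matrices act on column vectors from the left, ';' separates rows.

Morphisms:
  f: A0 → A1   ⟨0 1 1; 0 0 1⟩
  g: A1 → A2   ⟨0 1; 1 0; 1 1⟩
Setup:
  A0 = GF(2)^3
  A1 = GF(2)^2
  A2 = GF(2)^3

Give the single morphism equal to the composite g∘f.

Answer: ⟨0 0 1; 0 1 1; 0 1 0⟩

Work:
  e0=(1,0,0) f→(0,0) g→(0,0,0)
  e1=(0,1,0) f→(1,0) g→(0,1,1)
  e2=(0,0,1) f→(1,1) g→(1,1,0)
result: ⟨0 0 1; 0 1 1; 0 1 0⟩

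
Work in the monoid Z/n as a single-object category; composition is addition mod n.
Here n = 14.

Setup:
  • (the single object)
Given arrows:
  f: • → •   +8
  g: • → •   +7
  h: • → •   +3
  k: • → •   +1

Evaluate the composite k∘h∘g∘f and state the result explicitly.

Answer: +5

Work:
  0 +8≡8 +7≡1 +3≡4 +1≡5  (mod 14)
composite: +5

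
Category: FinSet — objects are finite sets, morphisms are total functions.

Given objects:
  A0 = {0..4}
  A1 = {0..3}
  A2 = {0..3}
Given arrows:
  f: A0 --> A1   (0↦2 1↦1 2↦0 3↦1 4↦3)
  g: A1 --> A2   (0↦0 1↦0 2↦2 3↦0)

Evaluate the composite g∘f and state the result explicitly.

  0 f-->2 g-->2
  1 f-->1 g-->0
  2 f-->0 g-->0
  3 f-->1 g-->0
  4 f-->3 g-->0
composite: (0↦2 1↦0 2↦0 3↦0 4↦0)

Answer: (0↦2 1↦0 2↦0 3↦0 4↦0)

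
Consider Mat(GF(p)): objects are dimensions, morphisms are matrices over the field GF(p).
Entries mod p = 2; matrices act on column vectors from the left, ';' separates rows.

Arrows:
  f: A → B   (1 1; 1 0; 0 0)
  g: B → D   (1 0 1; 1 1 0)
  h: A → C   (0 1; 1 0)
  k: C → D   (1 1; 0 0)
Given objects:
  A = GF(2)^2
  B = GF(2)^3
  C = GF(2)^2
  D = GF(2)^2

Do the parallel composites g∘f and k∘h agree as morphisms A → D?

Answer: DOES NOT COMMUTE

Work:
Along f;g (path 1):
  e0=⟨1,0⟩ f→⟨1,1,0⟩ g→⟨1,0⟩
  e1=⟨0,1⟩ f→⟨1,0,0⟩ g→⟨1,1⟩
  composite₁ = (1 1; 0 1)
Along h;k (path 2):
  e0=⟨1,0⟩ h→⟨0,1⟩ k→⟨1,0⟩
  e1=⟨0,1⟩ h→⟨1,0⟩ k→⟨1,0⟩
  composite₂ = (1 1; 0 0)
Equal? distinct morphisms ✗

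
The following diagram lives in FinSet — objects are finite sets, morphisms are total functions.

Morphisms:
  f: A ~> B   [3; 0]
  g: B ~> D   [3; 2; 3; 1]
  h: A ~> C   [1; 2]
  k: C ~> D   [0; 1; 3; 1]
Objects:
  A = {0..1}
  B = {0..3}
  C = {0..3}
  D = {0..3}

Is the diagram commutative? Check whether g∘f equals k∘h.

Along f;g (path 1):
  0 f~>3 g~>1
  1 f~>0 g~>3
  result₁ = [1; 3]
Along h;k (path 2):
  0 h~>1 k~>1
  1 h~>2 k~>3
  result₂ = [1; 3]
Equal? equal; square commutes

Answer: COMMUTES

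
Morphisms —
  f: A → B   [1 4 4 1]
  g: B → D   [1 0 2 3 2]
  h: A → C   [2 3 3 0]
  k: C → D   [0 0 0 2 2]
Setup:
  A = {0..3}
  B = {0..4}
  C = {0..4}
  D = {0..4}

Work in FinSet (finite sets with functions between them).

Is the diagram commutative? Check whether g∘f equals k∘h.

Answer: COMMUTES

Work:
Along f;g (path 1):
  0 f→1 g→0
  1 f→4 g→2
  2 f→4 g→2
  3 f→1 g→0
  composite₁ = [0 2 2 0]
Along h;k (path 2):
  0 h→2 k→0
  1 h→3 k→2
  2 h→3 k→2
  3 h→0 k→0
  composite₂ = [0 2 2 0]
Equal? equal; square commutes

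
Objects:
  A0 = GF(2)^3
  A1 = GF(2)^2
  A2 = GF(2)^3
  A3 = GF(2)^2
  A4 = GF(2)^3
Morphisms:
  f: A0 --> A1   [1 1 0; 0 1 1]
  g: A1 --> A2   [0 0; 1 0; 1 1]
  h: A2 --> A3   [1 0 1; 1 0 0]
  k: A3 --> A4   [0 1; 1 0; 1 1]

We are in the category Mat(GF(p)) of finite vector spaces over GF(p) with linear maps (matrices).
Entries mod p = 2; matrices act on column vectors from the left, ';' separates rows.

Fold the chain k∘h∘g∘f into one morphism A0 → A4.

Answer: [0 0 0; 1 0 1; 1 0 1]

Derivation:
  e0=[1,0,0] f-->[1,0] g-->[0,1,1] h-->[1,0] k-->[0,1,1]
  e1=[0,1,0] f-->[1,1] g-->[0,1,0] h-->[0,0] k-->[0,0,0]
  e2=[0,0,1] f-->[0,1] g-->[0,0,1] h-->[1,0] k-->[0,1,1]
⟦path⟧: [0 0 0; 1 0 1; 1 0 1]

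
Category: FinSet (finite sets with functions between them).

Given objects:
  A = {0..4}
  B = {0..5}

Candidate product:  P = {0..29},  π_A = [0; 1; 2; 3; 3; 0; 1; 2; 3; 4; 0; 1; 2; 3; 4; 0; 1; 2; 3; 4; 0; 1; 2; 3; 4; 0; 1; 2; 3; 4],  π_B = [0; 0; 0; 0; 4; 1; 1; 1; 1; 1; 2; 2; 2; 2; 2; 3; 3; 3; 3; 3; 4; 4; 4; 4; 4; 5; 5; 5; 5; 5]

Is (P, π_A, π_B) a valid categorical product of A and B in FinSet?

Answer: NOT A VALID PRODUCT — duplicate pair at indices 23,4

Work:
|A|·|B| = 5·6 = 30;  |P| = 30
Check the pairing map k ↦ (π_A(k), π_B(k)):
  0 -> (0,0)
  1 -> (1,0)
  2 -> (2,0)
  3 -> (3,0)
  4 -> (3,4)
  5 -> (0,1)
  6 -> (1,1)
  7 -> (2,1)
  8 -> (3,1)
  9 -> (4,1)
  10 -> (0,2)
  11 -> (1,2)
  12 -> (2,2)
  13 -> (3,2)
  14 -> (4,2)
  15 -> (0,3)
  16 -> (1,3)
  17 -> (2,3)
  18 -> (3,3)
  19 -> (4,3)
  20 -> (0,4)
  21 -> (1,4)
  22 -> (2,4)
  23 -> (3,4)  ✗ repeats pair of k=4
  24 -> (4,4)
  25 -> (0,5)
  26 -> (1,5)
  27 -> (2,5)
  28 -> (3,5)
  29 -> (4,5)
distinct pairs in image: 29 / 30 needed
  → (3,4) hit at k=4 and k=23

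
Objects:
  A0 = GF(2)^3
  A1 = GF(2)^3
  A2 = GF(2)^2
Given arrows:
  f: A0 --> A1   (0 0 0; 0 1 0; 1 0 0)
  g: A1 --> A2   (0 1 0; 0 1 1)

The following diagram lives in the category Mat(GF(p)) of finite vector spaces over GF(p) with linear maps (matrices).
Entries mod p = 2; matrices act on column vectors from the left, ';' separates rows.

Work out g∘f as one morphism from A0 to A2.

  e0=[1,0,0] f-->[0,0,1] g-->[0,1]
  e1=[0,1,0] f-->[0,1,0] g-->[1,1]
  e2=[0,0,1] f-->[0,0,0] g-->[0,0]
⟦path⟧: (0 1 0; 1 1 0)

Answer: (0 1 0; 1 1 0)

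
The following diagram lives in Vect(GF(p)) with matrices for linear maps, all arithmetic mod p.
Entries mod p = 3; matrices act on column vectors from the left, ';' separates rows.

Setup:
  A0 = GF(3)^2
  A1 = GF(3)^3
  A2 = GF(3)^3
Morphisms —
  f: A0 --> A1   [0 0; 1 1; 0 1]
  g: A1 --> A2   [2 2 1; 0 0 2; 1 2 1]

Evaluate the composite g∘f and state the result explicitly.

  e0=⟨1,0⟩ f-->⟨0,1,0⟩ g-->⟨2,0,2⟩
  e1=⟨0,1⟩ f-->⟨0,1,1⟩ g-->⟨0,2,0⟩
result: [2 0; 0 2; 2 0]

Answer: [2 0; 0 2; 2 0]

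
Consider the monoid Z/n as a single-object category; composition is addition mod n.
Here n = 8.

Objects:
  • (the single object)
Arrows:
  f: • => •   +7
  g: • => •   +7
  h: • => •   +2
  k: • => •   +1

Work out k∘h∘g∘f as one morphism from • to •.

Answer: +1

Work:
  0 +7≡7 +7≡6 +2≡0 +1≡1  (mod 8)
composite: +1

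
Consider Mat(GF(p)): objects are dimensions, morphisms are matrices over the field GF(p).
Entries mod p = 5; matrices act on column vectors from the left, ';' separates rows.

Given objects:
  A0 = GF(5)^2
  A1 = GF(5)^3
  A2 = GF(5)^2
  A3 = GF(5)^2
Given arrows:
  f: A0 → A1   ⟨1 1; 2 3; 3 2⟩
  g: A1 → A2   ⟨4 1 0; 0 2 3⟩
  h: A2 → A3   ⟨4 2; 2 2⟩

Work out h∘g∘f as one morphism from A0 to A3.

Answer: ⟨0 2; 3 3⟩

Work:
  e0=⟨1,0⟩ f→⟨1,2,3⟩ g→⟨1,3⟩ h→⟨0,3⟩
  e1=⟨0,1⟩ f→⟨1,3,2⟩ g→⟨2,2⟩ h→⟨2,3⟩
composite: ⟨0 2; 3 3⟩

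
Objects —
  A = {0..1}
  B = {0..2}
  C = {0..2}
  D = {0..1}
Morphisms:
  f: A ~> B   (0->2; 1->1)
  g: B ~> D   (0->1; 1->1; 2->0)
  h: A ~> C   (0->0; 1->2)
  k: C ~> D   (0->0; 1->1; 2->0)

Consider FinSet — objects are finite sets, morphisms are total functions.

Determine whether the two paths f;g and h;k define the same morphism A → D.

Answer: DOES NOT COMMUTE

Derivation:
Path 1 = f;g:
  0 f~>2 g~>0
  1 f~>1 g~>1
  composite₁ = (0->0; 1->1)
Path 2 = h;k:
  0 h~>0 k~>0
  1 h~>2 k~>0
  composite₂ = (0->0; 1->0)
Equal? distinct morphisms ✗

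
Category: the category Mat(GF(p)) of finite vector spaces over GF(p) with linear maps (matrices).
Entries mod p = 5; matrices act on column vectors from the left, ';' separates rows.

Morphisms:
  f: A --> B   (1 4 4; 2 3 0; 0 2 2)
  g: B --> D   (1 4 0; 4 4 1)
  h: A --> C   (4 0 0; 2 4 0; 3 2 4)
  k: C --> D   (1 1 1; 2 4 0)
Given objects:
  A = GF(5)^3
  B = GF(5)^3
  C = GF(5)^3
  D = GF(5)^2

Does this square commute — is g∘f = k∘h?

Along f;g (path 1):
  e0=[1,0,0] f-->[1,2,0] g-->[4,2]
  e1=[0,1,0] f-->[4,3,2] g-->[1,0]
  e2=[0,0,1] f-->[4,0,2] g-->[4,3]
  ⟦path⟧₁ = (4 1 4; 2 0 3)
Along h;k (path 2):
  e0=[1,0,0] h-->[4,2,3] k-->[4,1]
  e1=[0,1,0] h-->[0,4,2] k-->[1,1]
  e2=[0,0,1] h-->[0,0,4] k-->[4,0]
  ⟦path⟧₂ = (4 1 4; 1 1 0)
Equal? NO — does not commute

Answer: DOES NOT COMMUTE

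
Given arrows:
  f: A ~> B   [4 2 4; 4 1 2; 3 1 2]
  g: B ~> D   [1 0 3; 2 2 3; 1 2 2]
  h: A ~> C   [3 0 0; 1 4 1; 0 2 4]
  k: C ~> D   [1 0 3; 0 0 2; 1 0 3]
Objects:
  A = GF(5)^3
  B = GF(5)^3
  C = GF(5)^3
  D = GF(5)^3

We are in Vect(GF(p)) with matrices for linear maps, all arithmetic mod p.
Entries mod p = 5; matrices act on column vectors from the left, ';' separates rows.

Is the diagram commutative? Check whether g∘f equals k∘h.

Path 1 = f;g:
  e0=⟨1,0,0⟩ f~>⟨4,4,3⟩ g~>⟨3,0,3⟩
  e1=⟨0,1,0⟩ f~>⟨2,1,1⟩ g~>⟨0,4,1⟩
  e2=⟨0,0,1⟩ f~>⟨4,2,2⟩ g~>⟨0,3,2⟩
  composite₁ = [3 0 0; 0 4 3; 3 1 2]
Path 2 = h;k:
  e0=⟨1,0,0⟩ h~>⟨3,1,0⟩ k~>⟨3,0,3⟩
  e1=⟨0,1,0⟩ h~>⟨0,4,2⟩ k~>⟨1,4,1⟩
  e2=⟨0,0,1⟩ h~>⟨0,1,4⟩ k~>⟨2,3,2⟩
  composite₂ = [3 1 2; 0 4 3; 3 1 2]
Equal? distinct morphisms ✗

Answer: DOES NOT COMMUTE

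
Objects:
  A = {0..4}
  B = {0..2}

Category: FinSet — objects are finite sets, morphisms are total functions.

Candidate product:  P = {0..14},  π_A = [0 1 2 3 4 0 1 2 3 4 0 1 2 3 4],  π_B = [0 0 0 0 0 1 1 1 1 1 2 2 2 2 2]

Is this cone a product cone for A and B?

|A|·|B| = 5·3 = 15;  |P| = 15
Check the pairing map k ↦ (π_A(k), π_B(k)):
  0 ↦ (0,0)
  1 ↦ (1,0)
  2 ↦ (2,0)
  3 ↦ (3,0)
  4 ↦ (4,0)
  5 ↦ (0,1)
  6 ↦ (1,1)
  7 ↦ (2,1)
  8 ↦ (3,1)
  9 ↦ (4,1)
  10 ↦ (0,2)
  11 ↦ (1,2)
  12 ↦ (2,2)
  13 ↦ (3,2)
  14 ↦ (4,2)
distinct pairs in image: 15 / 15 needed
  → bijection onto A×B; projections well-typed.

Answer: VALID PRODUCT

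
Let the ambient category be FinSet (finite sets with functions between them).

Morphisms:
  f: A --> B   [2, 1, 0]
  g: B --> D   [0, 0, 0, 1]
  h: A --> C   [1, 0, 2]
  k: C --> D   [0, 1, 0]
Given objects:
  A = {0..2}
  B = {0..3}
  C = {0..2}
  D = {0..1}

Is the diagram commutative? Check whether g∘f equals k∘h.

Along f;g (path 1):
  0 f-->2 g-->0
  1 f-->1 g-->0
  2 f-->0 g-->0
  result₁ = [0, 0, 0]
Along h;k (path 2):
  0 h-->1 k-->1
  1 h-->0 k-->0
  2 h-->2 k-->0
  result₂ = [1, 0, 0]
Equal? differ; not commutative

Answer: DOES NOT COMMUTE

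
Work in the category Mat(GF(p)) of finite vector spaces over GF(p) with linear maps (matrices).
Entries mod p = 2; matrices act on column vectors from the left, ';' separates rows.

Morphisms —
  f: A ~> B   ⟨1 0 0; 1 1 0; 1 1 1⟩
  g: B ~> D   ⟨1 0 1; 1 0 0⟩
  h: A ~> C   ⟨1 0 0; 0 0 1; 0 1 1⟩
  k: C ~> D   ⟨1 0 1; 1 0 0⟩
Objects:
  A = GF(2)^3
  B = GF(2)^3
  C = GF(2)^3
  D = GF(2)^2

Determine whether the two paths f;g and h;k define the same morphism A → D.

Path 1 = f;g:
  e0=[1,0,0] f~>[1,1,1] g~>[0,1]
  e1=[0,1,0] f~>[0,1,1] g~>[1,0]
  e2=[0,0,1] f~>[0,0,1] g~>[1,0]
  result₁ = ⟨0 1 1; 1 0 0⟩
Path 2 = h;k:
  e0=[1,0,0] h~>[1,0,0] k~>[1,1]
  e1=[0,1,0] h~>[0,0,1] k~>[1,0]
  e2=[0,0,1] h~>[0,1,1] k~>[1,0]
  result₂ = ⟨1 1 1; 1 0 0⟩
Equal? differ; not commutative

Answer: DOES NOT COMMUTE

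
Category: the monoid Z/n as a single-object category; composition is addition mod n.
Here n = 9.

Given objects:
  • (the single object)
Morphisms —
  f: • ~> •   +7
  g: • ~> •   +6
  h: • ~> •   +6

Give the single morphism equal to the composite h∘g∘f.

  0 +7≡7 +6≡4 +6≡1  (mod 9)
composite: +1

Answer: +1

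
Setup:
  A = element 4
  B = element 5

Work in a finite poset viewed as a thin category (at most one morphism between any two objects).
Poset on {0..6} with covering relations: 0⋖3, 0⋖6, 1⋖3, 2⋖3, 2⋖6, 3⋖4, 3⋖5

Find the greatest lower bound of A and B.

Answer: A∧B = 3

Derivation:
{x : x<=A ∧ x<=B} = {0,1,2,3}  (A=4, B=5)
  0 <= 3
  1 <= 3
  2 <= 3
  3 <= 3
glb = 3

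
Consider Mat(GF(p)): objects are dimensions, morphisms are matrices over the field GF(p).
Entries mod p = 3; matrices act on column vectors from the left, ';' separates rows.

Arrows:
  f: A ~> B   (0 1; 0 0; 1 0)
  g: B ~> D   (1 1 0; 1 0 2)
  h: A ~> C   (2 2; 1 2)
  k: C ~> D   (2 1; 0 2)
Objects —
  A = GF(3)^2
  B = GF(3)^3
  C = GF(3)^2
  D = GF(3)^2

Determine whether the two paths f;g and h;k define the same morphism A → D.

Answer: DOES NOT COMMUTE

Trace:
Along f;g (path 1):
  e0=⟨1,0⟩ f~>⟨0,0,1⟩ g~>⟨0,2⟩
  e1=⟨0,1⟩ f~>⟨1,0,0⟩ g~>⟨1,1⟩
  composite₁ = (0 1; 2 1)
Along h;k (path 2):
  e0=⟨1,0⟩ h~>⟨2,1⟩ k~>⟨2,2⟩
  e1=⟨0,1⟩ h~>⟨2,2⟩ k~>⟨0,1⟩
  composite₂ = (2 0; 2 1)
Equal? differ; not commutative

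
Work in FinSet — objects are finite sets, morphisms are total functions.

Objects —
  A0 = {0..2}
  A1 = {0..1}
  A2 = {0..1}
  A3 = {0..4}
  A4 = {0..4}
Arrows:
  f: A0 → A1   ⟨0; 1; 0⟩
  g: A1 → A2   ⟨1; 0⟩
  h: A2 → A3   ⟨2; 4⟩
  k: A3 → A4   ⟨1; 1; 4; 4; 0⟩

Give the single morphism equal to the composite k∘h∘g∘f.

  0 f→0 g→1 h→4 k→0
  1 f→1 g→0 h→2 k→4
  2 f→0 g→1 h→4 k→0
composite: ⟨0; 4; 0⟩

Answer: ⟨0; 4; 0⟩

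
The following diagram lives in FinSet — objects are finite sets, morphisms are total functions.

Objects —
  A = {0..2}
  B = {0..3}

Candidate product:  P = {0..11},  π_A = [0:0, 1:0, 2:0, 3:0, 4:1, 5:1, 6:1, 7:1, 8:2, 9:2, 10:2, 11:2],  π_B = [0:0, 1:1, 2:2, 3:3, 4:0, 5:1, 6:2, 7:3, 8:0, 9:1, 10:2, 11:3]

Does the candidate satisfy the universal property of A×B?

|A|·|B| = 3·4 = 12;  |P| = 12
Check the pairing map k ↦ (π_A(k), π_B(k)):
  0 : (0,0)
  1 : (0,1)
  2 : (0,2)
  3 : (0,3)
  4 : (1,0)
  5 : (1,1)
  6 : (1,2)
  7 : (1,3)
  8 : (2,0)
  9 : (2,1)
  10 : (2,2)
  11 : (2,3)
distinct pairs in image: 12 / 12 needed
  → bijection onto A×B; projections well-typed.

Answer: VALID PRODUCT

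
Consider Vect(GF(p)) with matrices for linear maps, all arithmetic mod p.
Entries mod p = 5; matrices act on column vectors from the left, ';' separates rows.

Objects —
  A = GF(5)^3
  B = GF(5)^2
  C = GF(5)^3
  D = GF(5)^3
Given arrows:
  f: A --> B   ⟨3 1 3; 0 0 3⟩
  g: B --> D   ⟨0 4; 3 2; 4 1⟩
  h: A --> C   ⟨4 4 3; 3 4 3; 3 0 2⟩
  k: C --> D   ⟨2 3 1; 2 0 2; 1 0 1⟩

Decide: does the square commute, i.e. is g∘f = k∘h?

Answer: COMMUTES

Derivation:
Along f;g (path 1):
  e0=⟨1,0,0⟩ f-->⟨3,0⟩ g-->⟨0,4,2⟩
  e1=⟨0,1,0⟩ f-->⟨1,0⟩ g-->⟨0,3,4⟩
  e2=⟨0,0,1⟩ f-->⟨3,3⟩ g-->⟨2,0,0⟩
  result₁ = ⟨0 0 2; 4 3 0; 2 4 0⟩
Along h;k (path 2):
  e0=⟨1,0,0⟩ h-->⟨4,3,3⟩ k-->⟨0,4,2⟩
  e1=⟨0,1,0⟩ h-->⟨4,4,0⟩ k-->⟨0,3,4⟩
  e2=⟨0,0,1⟩ h-->⟨3,3,2⟩ k-->⟨2,0,0⟩
  result₂ = ⟨0 0 2; 4 3 0; 2 4 0⟩
Equal? equal; square commutes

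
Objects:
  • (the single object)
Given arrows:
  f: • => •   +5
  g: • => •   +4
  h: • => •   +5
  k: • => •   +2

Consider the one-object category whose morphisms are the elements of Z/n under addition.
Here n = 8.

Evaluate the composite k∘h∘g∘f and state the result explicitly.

Answer: +0

Work:
  0 +5≡5 +4≡1 +5≡6 +2≡0  (mod 8)
result: +0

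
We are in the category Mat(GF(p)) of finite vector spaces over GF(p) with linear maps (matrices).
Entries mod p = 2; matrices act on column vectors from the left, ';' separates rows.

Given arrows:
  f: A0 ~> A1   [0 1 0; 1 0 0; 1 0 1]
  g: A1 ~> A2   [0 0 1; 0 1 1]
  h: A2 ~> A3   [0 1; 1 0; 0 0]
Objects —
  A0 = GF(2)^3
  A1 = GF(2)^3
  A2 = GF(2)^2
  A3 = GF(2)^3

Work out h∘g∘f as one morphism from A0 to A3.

  e0=(1,0,0) f~>(0,1,1) g~>(1,0) h~>(0,1,0)
  e1=(0,1,0) f~>(1,0,0) g~>(0,0) h~>(0,0,0)
  e2=(0,0,1) f~>(0,0,1) g~>(1,1) h~>(1,1,0)
⟦path⟧: [0 0 1; 1 0 1; 0 0 0]

Answer: [0 0 1; 1 0 1; 0 0 0]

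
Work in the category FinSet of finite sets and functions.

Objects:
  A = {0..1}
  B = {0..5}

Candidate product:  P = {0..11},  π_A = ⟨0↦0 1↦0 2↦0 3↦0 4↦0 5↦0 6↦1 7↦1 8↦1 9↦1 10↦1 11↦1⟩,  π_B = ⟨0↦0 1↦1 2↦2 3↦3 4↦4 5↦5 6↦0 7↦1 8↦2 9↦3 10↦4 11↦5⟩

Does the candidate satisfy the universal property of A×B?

|A|·|B| = 2·6 = 12;  |P| = 12
Check the pairing map k ↦ (π_A(k), π_B(k)):
  0 ↦ (0,0)
  1 ↦ (0,1)
  2 ↦ (0,2)
  3 ↦ (0,3)
  4 ↦ (0,4)
  5 ↦ (0,5)
  6 ↦ (1,0)
  7 ↦ (1,1)
  8 ↦ (1,2)
  9 ↦ (1,3)
  10 ↦ (1,4)
  11 ↦ (1,5)
distinct pairs in image: 12 / 12 needed
  → bijection onto A×B; projections well-typed.

Answer: VALID PRODUCT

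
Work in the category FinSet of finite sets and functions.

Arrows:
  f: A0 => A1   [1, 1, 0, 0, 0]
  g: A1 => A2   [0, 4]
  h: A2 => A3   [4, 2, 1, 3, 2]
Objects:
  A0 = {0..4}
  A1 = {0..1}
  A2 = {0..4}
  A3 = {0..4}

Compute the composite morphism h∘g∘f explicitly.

  0 f=>1 g=>4 h=>2
  1 f=>1 g=>4 h=>2
  2 f=>0 g=>0 h=>4
  3 f=>0 g=>0 h=>4
  4 f=>0 g=>0 h=>4
result: [2, 2, 4, 4, 4]

Answer: [2, 2, 4, 4, 4]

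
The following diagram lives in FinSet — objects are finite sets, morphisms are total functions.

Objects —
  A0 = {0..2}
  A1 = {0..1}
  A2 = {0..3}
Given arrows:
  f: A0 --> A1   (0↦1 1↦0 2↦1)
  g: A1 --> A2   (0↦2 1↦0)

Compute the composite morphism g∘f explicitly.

Answer: (0↦0 1↦2 2↦0)

Work:
  0 f-->1 g-->0
  1 f-->0 g-->2
  2 f-->1 g-->0
result: (0↦0 1↦2 2↦0)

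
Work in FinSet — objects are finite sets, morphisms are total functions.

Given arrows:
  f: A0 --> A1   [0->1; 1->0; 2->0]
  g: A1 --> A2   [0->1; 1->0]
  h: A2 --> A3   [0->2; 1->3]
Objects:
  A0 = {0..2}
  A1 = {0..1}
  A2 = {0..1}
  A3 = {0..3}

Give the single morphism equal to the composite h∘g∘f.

Answer: [0->2; 1->3; 2->3]

Trace:
  0 f-->1 g-->0 h-->2
  1 f-->0 g-->1 h-->3
  2 f-->0 g-->1 h-->3
composite: [0->2; 1->3; 2->3]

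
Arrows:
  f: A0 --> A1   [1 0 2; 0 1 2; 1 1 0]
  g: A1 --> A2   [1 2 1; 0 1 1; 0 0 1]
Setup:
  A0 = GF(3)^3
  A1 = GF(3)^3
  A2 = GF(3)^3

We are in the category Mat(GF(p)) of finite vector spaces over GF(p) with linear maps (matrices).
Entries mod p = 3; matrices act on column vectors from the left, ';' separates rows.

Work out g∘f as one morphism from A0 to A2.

  e0=(1,0,0) f-->(1,0,1) g-->(2,1,1)
  e1=(0,1,0) f-->(0,1,1) g-->(0,2,1)
  e2=(0,0,1) f-->(2,2,0) g-->(0,2,0)
result: [2 0 0; 1 2 2; 1 1 0]

Answer: [2 0 0; 1 2 2; 1 1 0]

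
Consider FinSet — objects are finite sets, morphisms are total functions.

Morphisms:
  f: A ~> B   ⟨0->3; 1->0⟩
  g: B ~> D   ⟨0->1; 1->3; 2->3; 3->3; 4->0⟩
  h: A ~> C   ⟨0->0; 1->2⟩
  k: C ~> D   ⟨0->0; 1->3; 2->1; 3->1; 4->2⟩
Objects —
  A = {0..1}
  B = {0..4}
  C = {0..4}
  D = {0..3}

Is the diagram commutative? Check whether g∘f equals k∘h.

Answer: DOES NOT COMMUTE

Trace:
Path 1 = f;g:
  0 f~>3 g~>3
  1 f~>0 g~>1
  ⟦path⟧₁ = ⟨0->3; 1->1⟩
Path 2 = h;k:
  0 h~>0 k~>0
  1 h~>2 k~>1
  ⟦path⟧₂ = ⟨0->0; 1->1⟩
Equal? NO — does not commute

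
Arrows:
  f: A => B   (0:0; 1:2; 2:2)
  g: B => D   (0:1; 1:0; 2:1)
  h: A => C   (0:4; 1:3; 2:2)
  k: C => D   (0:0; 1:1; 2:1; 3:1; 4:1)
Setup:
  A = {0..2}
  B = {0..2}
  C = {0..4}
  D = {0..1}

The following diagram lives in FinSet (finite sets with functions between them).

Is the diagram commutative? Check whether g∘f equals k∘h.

Answer: COMMUTES

Derivation:
1) trace f;g:
  0 f=>0 g=>1
  1 f=>2 g=>1
  2 f=>2 g=>1
  result₁ = (0:1; 1:1; 2:1)
2) trace h;k:
  0 h=>4 k=>1
  1 h=>3 k=>1
  2 h=>2 k=>1
  result₂ = (0:1; 1:1; 2:1)
Equal? equal; square commutes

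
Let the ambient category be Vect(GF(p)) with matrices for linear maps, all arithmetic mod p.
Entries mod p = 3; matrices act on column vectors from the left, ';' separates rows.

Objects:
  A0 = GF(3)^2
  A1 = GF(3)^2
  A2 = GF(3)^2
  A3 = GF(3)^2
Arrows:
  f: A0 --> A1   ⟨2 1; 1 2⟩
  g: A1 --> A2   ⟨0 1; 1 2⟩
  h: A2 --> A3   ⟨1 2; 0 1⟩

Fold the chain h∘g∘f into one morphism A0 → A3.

  e0=(1,0) f-->(2,1) g-->(1,1) h-->(0,1)
  e1=(0,1) f-->(1,2) g-->(2,2) h-->(0,2)
⟦path⟧: ⟨0 0; 1 2⟩

Answer: ⟨0 0; 1 2⟩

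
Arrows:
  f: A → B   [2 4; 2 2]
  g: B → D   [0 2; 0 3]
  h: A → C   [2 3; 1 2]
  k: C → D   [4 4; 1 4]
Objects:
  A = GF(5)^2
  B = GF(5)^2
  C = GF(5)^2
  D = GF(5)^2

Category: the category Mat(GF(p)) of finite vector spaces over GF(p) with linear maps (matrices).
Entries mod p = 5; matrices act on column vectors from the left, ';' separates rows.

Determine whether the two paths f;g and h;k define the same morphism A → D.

1) trace f;g:
  e0=[1,0] f→[2,2] g→[4,1]
  e1=[0,1] f→[4,2] g→[4,1]
  composite₁ = [4 4; 1 1]
2) trace h;k:
  e0=[1,0] h→[2,1] k→[2,1]
  e1=[0,1] h→[3,2] k→[0,1]
  composite₂ = [2 0; 1 1]
Equal? NO — does not commute

Answer: DOES NOT COMMUTE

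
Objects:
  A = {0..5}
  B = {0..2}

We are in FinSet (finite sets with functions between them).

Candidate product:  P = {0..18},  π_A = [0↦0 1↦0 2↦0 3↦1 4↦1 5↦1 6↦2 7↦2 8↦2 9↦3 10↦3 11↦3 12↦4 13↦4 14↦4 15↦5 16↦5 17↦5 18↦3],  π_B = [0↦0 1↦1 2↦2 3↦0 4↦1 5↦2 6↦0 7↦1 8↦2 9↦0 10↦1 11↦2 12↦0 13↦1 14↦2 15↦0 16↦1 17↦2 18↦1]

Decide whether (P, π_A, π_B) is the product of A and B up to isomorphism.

Answer: NOT A VALID PRODUCT — |P|=19 ≠ |A|·|B|=18

Trace:
|A|·|B| = 6·3 = 18;  |P| = 19
  → cardinalities differ; no bijection possible.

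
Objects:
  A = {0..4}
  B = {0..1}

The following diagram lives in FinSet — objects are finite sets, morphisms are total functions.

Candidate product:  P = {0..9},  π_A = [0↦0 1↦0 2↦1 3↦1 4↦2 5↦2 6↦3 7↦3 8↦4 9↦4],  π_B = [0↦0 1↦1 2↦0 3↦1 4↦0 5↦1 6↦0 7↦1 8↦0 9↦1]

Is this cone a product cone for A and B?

|A|·|B| = 5·2 = 10;  |P| = 10
Check the pairing map k ↦ (π_A(k), π_B(k)):
  0 ↦ (0,0)
  1 ↦ (0,1)
  2 ↦ (1,0)
  3 ↦ (1,1)
  4 ↦ (2,0)
  5 ↦ (2,1)
  6 ↦ (3,0)
  7 ↦ (3,1)
  8 ↦ (4,0)
  9 ↦ (4,1)
distinct pairs in image: 10 / 10 needed
  → bijection onto A×B; projections well-typed.

Answer: VALID PRODUCT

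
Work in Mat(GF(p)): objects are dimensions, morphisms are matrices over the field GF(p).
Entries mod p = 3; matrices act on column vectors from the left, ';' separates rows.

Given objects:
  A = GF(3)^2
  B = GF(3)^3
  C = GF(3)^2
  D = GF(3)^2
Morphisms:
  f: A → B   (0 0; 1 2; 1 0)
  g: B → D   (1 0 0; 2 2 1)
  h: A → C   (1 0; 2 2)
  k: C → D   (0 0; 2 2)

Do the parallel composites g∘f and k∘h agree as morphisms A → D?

Along f;g (path 1):
  e0=[1,0] f→[0,1,1] g→[0,0]
  e1=[0,1] f→[0,2,0] g→[0,1]
  result₁ = (0 0; 0 1)
Along h;k (path 2):
  e0=[1,0] h→[1,2] k→[0,0]
  e1=[0,1] h→[0,2] k→[0,1]
  result₂ = (0 0; 0 1)
Equal? YES — commutes

Answer: COMMUTES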